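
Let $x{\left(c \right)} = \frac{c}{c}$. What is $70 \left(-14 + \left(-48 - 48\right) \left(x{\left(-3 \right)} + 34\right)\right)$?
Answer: $-236180$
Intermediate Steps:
$x{\left(c \right)} = 1$
$70 \left(-14 + \left(-48 - 48\right) \left(x{\left(-3 \right)} + 34\right)\right) = 70 \left(-14 + \left(-48 - 48\right) \left(1 + 34\right)\right) = 70 \left(-14 - 3360\right) = 70 \left(-3374\right) = -236180$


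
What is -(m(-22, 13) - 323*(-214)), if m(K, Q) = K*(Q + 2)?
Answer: -68792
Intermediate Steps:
m(K, Q) = K*(2 + Q)
-(m(-22, 13) - 323*(-214)) = -(-22*(2 + 13) - 323*(-214)) = -(-22*15 + 69122) = -(-330 + 69122) = -1*68792 = -68792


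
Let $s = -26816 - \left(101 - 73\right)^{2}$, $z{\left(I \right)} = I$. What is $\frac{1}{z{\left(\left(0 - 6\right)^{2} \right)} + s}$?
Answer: $- \frac{1}{27564} \approx -3.6279 \cdot 10^{-5}$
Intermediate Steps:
$s = -27600$ ($s = -26816 - 28^{2} = -26816 - 784 = -27600$)
$\frac{1}{z{\left(\left(0 - 6\right)^{2} \right)} + s} = \frac{1}{\left(0 - 6\right)^{2} - 27600} = \frac{1}{\left(-6\right)^{2} - 27600} = \frac{1}{36 - 27600} = \frac{1}{-27564} = - \frac{1}{27564}$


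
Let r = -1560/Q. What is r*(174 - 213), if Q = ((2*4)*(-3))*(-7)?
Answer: 2535/7 ≈ 362.14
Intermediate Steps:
Q = 168 (Q = (8*(-3))*(-7) = -24*(-7) = 168)
r = -65/7 (r = -1560/168 = -1560*1/168 = -65/7 ≈ -9.2857)
r*(174 - 213) = -65*(174 - 213)/7 = -65/7*(-39) = 2535/7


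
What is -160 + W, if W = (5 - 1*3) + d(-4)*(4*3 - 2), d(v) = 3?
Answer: -128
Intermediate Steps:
W = 32 (W = (5 - 1*3) + 3*(4*3 - 2) = (5 - 3) + 3*(12 - 2) = 2 + 3*10 = 2 + 30 = 32)
-160 + W = -160 + 32 = -128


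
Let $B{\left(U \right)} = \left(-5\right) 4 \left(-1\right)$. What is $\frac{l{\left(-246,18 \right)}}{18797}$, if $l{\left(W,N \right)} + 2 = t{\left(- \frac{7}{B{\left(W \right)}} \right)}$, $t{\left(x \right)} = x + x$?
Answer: $- \frac{27}{187970} \approx -0.00014364$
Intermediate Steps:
$B{\left(U \right)} = 20$ ($B{\left(U \right)} = \left(-20\right) \left(-1\right) = 20$)
$t{\left(x \right)} = 2 x$
$l{\left(W,N \right)} = - \frac{27}{10}$ ($l{\left(W,N \right)} = -2 + 2 \left(- \frac{7}{20}\right) = -2 - \frac{7}{10} = - \frac{27}{10}$)
$\frac{l{\left(-246,18 \right)}}{18797} = - \frac{27}{10 \cdot 18797} = \left(- \frac{27}{10}\right) \frac{1}{18797} = - \frac{27}{187970}$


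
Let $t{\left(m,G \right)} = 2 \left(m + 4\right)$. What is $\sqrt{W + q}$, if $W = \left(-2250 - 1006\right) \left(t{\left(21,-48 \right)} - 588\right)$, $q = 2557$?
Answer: $\sqrt{1754285} \approx 1324.5$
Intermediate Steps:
$t{\left(m,G \right)} = 8 + 2 m$ ($t{\left(m,G \right)} = 2 \left(4 + m\right) = 8 + 2 m$)
$W = 1751728$ ($W = \left(-2250 - 1006\right) \left(\left(8 + 2 \cdot 21\right) - 588\right) = - 3256 \left(\left(8 + 42\right) - 588\right) = - 3256 \left(50 - 588\right) = \left(-3256\right) \left(-538\right) = 1751728$)
$\sqrt{W + q} = \sqrt{1751728 + 2557} = \sqrt{1754285}$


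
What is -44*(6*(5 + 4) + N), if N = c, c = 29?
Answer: -3652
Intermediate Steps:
N = 29
-44*(6*(5 + 4) + N) = -44*(6*(5 + 4) + 29) = -44*(6*9 + 29) = -44*(54 + 29) = -44*83 = -3652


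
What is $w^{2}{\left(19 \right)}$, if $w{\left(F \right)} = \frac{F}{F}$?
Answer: $1$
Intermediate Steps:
$w{\left(F \right)} = 1$
$w^{2}{\left(19 \right)} = 1^{2} = 1$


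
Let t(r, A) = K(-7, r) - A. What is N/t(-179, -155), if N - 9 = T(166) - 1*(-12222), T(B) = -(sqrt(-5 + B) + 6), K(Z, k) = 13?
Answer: 4075/56 - sqrt(161)/168 ≈ 72.692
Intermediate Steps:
T(B) = -6 - sqrt(-5 + B) (T(B) = -(6 + sqrt(-5 + B)) = -6 - sqrt(-5 + B))
t(r, A) = 13 - A
N = 12225 - sqrt(161) (N = 9 + ((-6 - sqrt(-5 + 166)) - 1*(-12222)) = 9 + ((-6 - sqrt(161)) + 12222) = 9 + (12216 - sqrt(161)) = 12225 - sqrt(161) ≈ 12212.)
N/t(-179, -155) = (12225 - sqrt(161))/(13 - 1*(-155)) = (12225 - sqrt(161))/(13 + 155) = (12225 - sqrt(161))/168 = (12225 - sqrt(161))*(1/168) = 4075/56 - sqrt(161)/168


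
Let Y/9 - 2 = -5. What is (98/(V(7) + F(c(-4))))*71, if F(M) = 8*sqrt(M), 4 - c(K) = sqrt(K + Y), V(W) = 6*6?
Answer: 6958/(36 + 8*sqrt(4 - I*sqrt(31))) ≈ 123.56 + 21.618*I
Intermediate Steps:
Y = -27 (Y = 18 + 9*(-5) = 18 - 45 = -27)
V(W) = 36
c(K) = 4 - sqrt(-27 + K) (c(K) = 4 - sqrt(K - 27) = 4 - sqrt(-27 + K))
(98/(V(7) + F(c(-4))))*71 = (98/(36 + 8*sqrt(4 - sqrt(-27 - 4))))*71 = (98/(36 + 8*sqrt(4 - sqrt(-31))))*71 = (98/(36 + 8*sqrt(4 - I*sqrt(31))))*71 = 6958/(36 + 8*sqrt(4 - I*sqrt(31)))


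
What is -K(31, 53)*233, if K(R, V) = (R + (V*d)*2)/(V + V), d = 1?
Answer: -31921/106 ≈ -301.14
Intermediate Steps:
K(R, V) = (R + 2*V)/(2*V) (K(R, V) = (R + (V*1)*2)/(V + V) = (R + V*2)/((2*V)) = (R + 2*V)*(1/(2*V)) = (R + 2*V)/(2*V))
-K(31, 53)*233 = -(53 + (1/2)*31)/53*233 = -(53 + 31/2)/53*233 = -(1/53)*(137/2)*233 = -137*233/106 = -1*31921/106 = -31921/106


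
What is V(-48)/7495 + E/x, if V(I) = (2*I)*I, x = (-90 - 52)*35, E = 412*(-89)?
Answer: 29772842/3725015 ≈ 7.9927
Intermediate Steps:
E = -36668
x = -4970 (x = -142*35 = -4970)
V(I) = 2*I²
V(-48)/7495 + E/x = (2*(-48)²)/7495 - 36668/(-4970) = (2*2304)*(1/7495) - 36668*(-1/4970) = 4608*(1/7495) + 18334/2485 = 4608/7495 + 18334/2485 = 29772842/3725015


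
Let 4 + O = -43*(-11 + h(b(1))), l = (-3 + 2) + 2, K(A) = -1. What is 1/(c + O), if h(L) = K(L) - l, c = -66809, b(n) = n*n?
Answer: -1/66254 ≈ -1.5093e-5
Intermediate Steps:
b(n) = n**2
l = 1 (l = -1 + 2 = 1)
h(L) = -2 (h(L) = -1 - 1*1 = -1 - 1 = -2)
O = 555 (O = -4 - 43*(-11 - 2) = -4 - 43*(-13) = -4 + 559 = 555)
1/(c + O) = 1/(-66809 + 555) = 1/(-66254) = -1/66254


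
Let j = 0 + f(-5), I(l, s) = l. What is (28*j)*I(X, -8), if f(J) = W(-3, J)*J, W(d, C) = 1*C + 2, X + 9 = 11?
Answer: 840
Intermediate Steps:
X = 2 (X = -9 + 11 = 2)
W(d, C) = 2 + C (W(d, C) = C + 2 = 2 + C)
f(J) = J*(2 + J) (f(J) = (2 + J)*J = J*(2 + J))
j = 15 (j = 0 - 5*(2 - 5) = 0 - 5*(-3) = 0 + 15 = 15)
(28*j)*I(X, -8) = (28*15)*2 = 420*2 = 840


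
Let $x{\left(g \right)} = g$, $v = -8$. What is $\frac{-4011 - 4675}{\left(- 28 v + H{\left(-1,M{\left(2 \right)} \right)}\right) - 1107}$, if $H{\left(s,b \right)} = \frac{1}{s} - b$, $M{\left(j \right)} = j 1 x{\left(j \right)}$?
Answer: $\frac{4343}{444} \approx 9.7815$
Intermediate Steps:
$M{\left(j \right)} = j^{2}$ ($M{\left(j \right)} = j 1 j = j j = j^{2}$)
$\frac{-4011 - 4675}{\left(- 28 v + H{\left(-1,M{\left(2 \right)} \right)}\right) - 1107} = \frac{-4011 - 4675}{\left(\left(-28\right) \left(-8\right) + \left(\frac{1}{-1} - 2^{2}\right)\right) - 1107} = - \frac{8686}{\left(224 - 5\right) - 1107} = - \frac{8686}{219 - 1107} = - \frac{8686}{-888} = \left(-8686\right) \left(- \frac{1}{888}\right) = \frac{4343}{444}$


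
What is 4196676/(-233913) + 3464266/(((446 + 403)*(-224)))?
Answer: -268073984639/7414106448 ≈ -36.157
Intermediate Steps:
4196676/(-233913) + 3464266/(((446 + 403)*(-224))) = 4196676*(-1/233913) + 3464266/((849*(-224))) = -1398892/77971 + 3464266/(-190176) = -1398892/77971 + 3464266*(-1/190176) = -1398892/77971 - 1732133/95088 = -268073984639/7414106448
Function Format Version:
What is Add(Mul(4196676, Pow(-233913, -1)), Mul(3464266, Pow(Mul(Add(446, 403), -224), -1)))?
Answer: Rational(-268073984639, 7414106448) ≈ -36.157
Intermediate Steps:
Add(Mul(4196676, Pow(-233913, -1)), Mul(3464266, Pow(Mul(Add(446, 403), -224), -1))) = Add(Mul(4196676, Rational(-1, 233913)), Mul(3464266, Pow(Mul(849, -224), -1))) = Add(Rational(-1398892, 77971), Mul(3464266, Pow(-190176, -1))) = Add(Rational(-1398892, 77971), Mul(3464266, Rational(-1, 190176))) = Add(Rational(-1398892, 77971), Rational(-1732133, 95088)) = Rational(-268073984639, 7414106448)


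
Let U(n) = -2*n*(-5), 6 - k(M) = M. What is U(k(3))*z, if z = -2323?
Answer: -69690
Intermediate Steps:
k(M) = 6 - M
U(n) = 10*n
U(k(3))*z = (10*(6 - 1*3))*(-2323) = (10*(6 - 3))*(-2323) = (10*3)*(-2323) = 30*(-2323) = -69690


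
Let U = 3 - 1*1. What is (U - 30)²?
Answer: 784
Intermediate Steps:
U = 2 (U = 3 - 1 = 2)
(U - 30)² = (2 - 30)² = (-28)² = 784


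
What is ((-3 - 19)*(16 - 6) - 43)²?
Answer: 69169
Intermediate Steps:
((-3 - 19)*(16 - 6) - 43)² = (-22*10 - 43)² = (-220 - 43)² = (-263)² = 69169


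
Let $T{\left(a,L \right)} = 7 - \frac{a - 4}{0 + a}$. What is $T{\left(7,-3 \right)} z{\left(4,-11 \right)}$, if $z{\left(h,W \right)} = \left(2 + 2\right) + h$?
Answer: $\frac{368}{7} \approx 52.571$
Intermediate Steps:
$z{\left(h,W \right)} = 4 + h$
$T{\left(a,L \right)} = 7 - \frac{-4 + a}{a}$
$T{\left(7,-3 \right)} z{\left(4,-11 \right)} = \left(6 + \frac{4}{7}\right) \left(4 + 4\right) = \left(6 + 4 \cdot \frac{1}{7}\right) 8 = \left(6 + \frac{4}{7}\right) 8 = \frac{46}{7} \cdot 8 = \frac{368}{7}$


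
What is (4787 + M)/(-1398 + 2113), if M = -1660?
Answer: 3127/715 ≈ 4.3734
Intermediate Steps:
(4787 + M)/(-1398 + 2113) = (4787 - 1660)/(-1398 + 2113) = 3127/715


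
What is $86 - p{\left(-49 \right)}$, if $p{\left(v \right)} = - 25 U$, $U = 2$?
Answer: $136$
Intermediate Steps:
$p{\left(v \right)} = -50$ ($p{\left(v \right)} = \left(-25\right) 2 = -50$)
$86 - p{\left(-49 \right)} = 86 - -50 = 86 + 50 = 136$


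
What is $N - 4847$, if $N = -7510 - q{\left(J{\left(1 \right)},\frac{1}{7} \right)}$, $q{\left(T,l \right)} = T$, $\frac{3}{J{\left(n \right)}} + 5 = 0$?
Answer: $- \frac{61782}{5} \approx -12356.0$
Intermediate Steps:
$J{\left(n \right)} = - \frac{3}{5}$ ($J{\left(n \right)} = \frac{3}{-5 + 0} = \frac{3}{-5} = 3 \left(- \frac{1}{5}\right) = - \frac{3}{5}$)
$N = - \frac{37547}{5}$ ($N = -7510 - - \frac{3}{5} = -7510 + \frac{3}{5} = - \frac{37547}{5} \approx -7509.4$)
$N - 4847 = - \frac{37547}{5} - 4847 = - \frac{61782}{5}$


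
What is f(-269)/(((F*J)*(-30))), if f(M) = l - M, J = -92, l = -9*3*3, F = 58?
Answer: 47/40020 ≈ 0.0011744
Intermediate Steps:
l = -81 (l = -27*3 = -81)
f(M) = -81 - M
f(-269)/(((F*J)*(-30))) = (-81 - 1*(-269))/(((58*(-92))*(-30))) = (-81 + 269)/((-5336*(-30))) = 188/160080 = 188*(1/160080) = 47/40020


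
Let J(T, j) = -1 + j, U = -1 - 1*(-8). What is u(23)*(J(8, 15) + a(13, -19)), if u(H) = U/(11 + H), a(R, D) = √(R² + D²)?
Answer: 49/17 + 7*√530/34 ≈ 7.6221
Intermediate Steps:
a(R, D) = √(D² + R²)
U = 7 (U = -1 + 8 = 7)
u(H) = 7/(11 + H)
u(23)*(J(8, 15) + a(13, -19)) = (7/(11 + 23))*((-1 + 15) + √((-19)² + 13²)) = (7/34)*(14 + √(361 + 169)) = (7*(1/34))*(14 + √530) = 7*(14 + √530)/34 = 49/17 + 7*√530/34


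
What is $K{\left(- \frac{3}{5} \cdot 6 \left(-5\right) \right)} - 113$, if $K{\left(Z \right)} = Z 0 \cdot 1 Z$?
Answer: $-113$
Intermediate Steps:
$K{\left(Z \right)} = 0$ ($K{\left(Z \right)} = 0 Z = 0$)
$K{\left(- \frac{3}{5} \cdot 6 \left(-5\right) \right)} - 113 = 0 - 113 = -113$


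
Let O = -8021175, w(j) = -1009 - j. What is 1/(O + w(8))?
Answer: -1/8022192 ≈ -1.2465e-7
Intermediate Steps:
1/(O + w(8)) = 1/(-8021175 + (-1009 - 1*8)) = 1/(-8021175 + (-1009 - 8)) = 1/(-8021175 - 1017) = 1/(-8022192) = -1/8022192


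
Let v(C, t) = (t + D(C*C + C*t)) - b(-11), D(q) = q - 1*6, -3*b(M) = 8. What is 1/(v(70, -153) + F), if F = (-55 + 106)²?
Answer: -3/10096 ≈ -0.00029715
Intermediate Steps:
F = 2601 (F = 51² = 2601)
b(M) = -8/3 (b(M) = -⅓*8 = -8/3)
D(q) = -6 + q (D(q) = q - 6 = -6 + q)
v(C, t) = -10/3 + t + C² + C*t (v(C, t) = (t + (-6 + (C*C + C*t))) - 1*(-8/3) = (t + (-6 + (C² + C*t))) + 8/3 = (t + (-6 + C² + C*t)) + 8/3 = (-6 + t + C² + C*t) + 8/3 = -10/3 + t + C² + C*t)
1/(v(70, -153) + F) = 1/((-10/3 - 153 + 70*(70 - 153)) + 2601) = 1/((-10/3 - 153 + 70*(-83)) + 2601) = 1/((-10/3 - 153 - 5810) + 2601) = 1/(-17899/3 + 2601) = 1/(-10096/3) = -3/10096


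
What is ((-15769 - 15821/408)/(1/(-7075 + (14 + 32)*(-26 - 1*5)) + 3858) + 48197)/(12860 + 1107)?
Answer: 644874899846159/186894070301352 ≈ 3.4505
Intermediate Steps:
((-15769 - 15821/408)/(1/(-7075 + (14 + 32)*(-26 - 1*5)) + 3858) + 48197)/(12860 + 1107) = ((-15769 - 15821*1/408)/(1/(-7075 + 46*(-26 - 5)) + 3858) + 48197)/13967 = ((-15769 - 15821/408)/(1/(-7075 + 46*(-31)) + 3858) + 48197)*(1/13967) = (-6449573/(408*(1/(-7075 - 1426) + 3858)) + 48197)*(1/13967) = (-6449573/(408*(1/(-8501) + 3858)) + 48197)*(1/13967) = (-6449573/(408*(-1/8501 + 3858)) + 48197)*(1/13967) = (-6449573/(408*32796857/8501) + 48197)*(1/13967) = (-6449573/408*8501/32796857 + 48197)*(1/13967) = (-54827820073/13381117656 + 48197)*(1/13967) = (644874899846159/13381117656)*(1/13967) = 644874899846159/186894070301352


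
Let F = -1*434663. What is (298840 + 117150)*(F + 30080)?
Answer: -168302482170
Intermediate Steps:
F = -434663
(298840 + 117150)*(F + 30080) = (298840 + 117150)*(-434663 + 30080) = 415990*(-404583) = -168302482170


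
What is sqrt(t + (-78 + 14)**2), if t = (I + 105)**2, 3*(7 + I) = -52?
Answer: 2*sqrt(23857)/3 ≈ 102.97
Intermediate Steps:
I = -73/3 (I = -7 + (1/3)*(-52) = -7 - 52/3 = -73/3 ≈ -24.333)
t = 58564/9 (t = (-73/3 + 105)**2 = (242/3)**2 = 58564/9 ≈ 6507.1)
sqrt(t + (-78 + 14)**2) = sqrt(58564/9 + (-78 + 14)**2) = sqrt(58564/9 + (-64)**2) = sqrt(58564/9 + 4096) = sqrt(95428/9) = 2*sqrt(23857)/3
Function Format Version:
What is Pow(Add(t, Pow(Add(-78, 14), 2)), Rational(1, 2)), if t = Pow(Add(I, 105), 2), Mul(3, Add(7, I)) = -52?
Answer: Mul(Rational(2, 3), Pow(23857, Rational(1, 2))) ≈ 102.97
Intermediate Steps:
I = Rational(-73, 3) (I = Add(-7, Mul(Rational(1, 3), -52)) = Add(-7, Rational(-52, 3)) = Rational(-73, 3) ≈ -24.333)
t = Rational(58564, 9) (t = Pow(Add(Rational(-73, 3), 105), 2) = Pow(Rational(242, 3), 2) = Rational(58564, 9) ≈ 6507.1)
Pow(Add(t, Pow(Add(-78, 14), 2)), Rational(1, 2)) = Pow(Add(Rational(58564, 9), Pow(Add(-78, 14), 2)), Rational(1, 2)) = Pow(Add(Rational(58564, 9), Pow(-64, 2)), Rational(1, 2)) = Pow(Add(Rational(58564, 9), 4096), Rational(1, 2)) = Pow(Rational(95428, 9), Rational(1, 2)) = Mul(Rational(2, 3), Pow(23857, Rational(1, 2)))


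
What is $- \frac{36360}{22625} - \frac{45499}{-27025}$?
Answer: $\frac{374287}{4891525} \approx 0.076517$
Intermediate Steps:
$- \frac{36360}{22625} - \frac{45499}{-27025} = \left(-36360\right) \frac{1}{22625} - - \frac{45499}{27025} = - \frac{7272}{4525} + \frac{45499}{27025} = \frac{374287}{4891525}$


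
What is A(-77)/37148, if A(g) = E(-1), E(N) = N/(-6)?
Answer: 1/222888 ≈ 4.4866e-6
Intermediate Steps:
E(N) = -N/6 (E(N) = N*(-1/6) = -N/6)
A(g) = 1/6 (A(g) = -1/6*(-1) = 1/6)
A(-77)/37148 = (1/6)/37148 = (1/6)*(1/37148) = 1/222888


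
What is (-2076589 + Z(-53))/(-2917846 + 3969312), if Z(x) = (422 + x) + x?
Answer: -2076273/1051466 ≈ -1.9746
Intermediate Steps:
Z(x) = 422 + 2*x
(-2076589 + Z(-53))/(-2917846 + 3969312) = (-2076589 + (422 + 2*(-53)))/(-2917846 + 3969312) = (-2076589 + (422 - 106))/1051466 = (-2076589 + 316)*(1/1051466) = -2076273*1/1051466 = -2076273/1051466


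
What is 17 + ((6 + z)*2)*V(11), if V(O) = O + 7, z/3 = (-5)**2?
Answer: 2933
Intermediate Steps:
z = 75 (z = 3*(-5)**2 = 3*25 = 75)
V(O) = 7 + O
17 + ((6 + z)*2)*V(11) = 17 + ((6 + 75)*2)*(7 + 11) = 17 + (81*2)*18 = 17 + 162*18 = 17 + 2916 = 2933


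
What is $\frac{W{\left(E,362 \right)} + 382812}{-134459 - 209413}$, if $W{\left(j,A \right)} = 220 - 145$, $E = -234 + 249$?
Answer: $- \frac{14181}{12736} \approx -1.1135$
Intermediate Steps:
$E = 15$
$W{\left(j,A \right)} = 75$
$\frac{W{\left(E,362 \right)} + 382812}{-134459 - 209413} = \frac{75 + 382812}{-134459 - 209413} = \frac{382887}{-343872} = 382887 \left(- \frac{1}{343872}\right) = - \frac{14181}{12736}$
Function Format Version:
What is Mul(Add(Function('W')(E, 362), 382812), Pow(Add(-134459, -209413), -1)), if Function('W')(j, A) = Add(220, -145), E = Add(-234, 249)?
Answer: Rational(-14181, 12736) ≈ -1.1135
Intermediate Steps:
E = 15
Function('W')(j, A) = 75
Mul(Add(Function('W')(E, 362), 382812), Pow(Add(-134459, -209413), -1)) = Mul(Add(75, 382812), Pow(Add(-134459, -209413), -1)) = Mul(382887, Pow(-343872, -1)) = Mul(382887, Rational(-1, 343872)) = Rational(-14181, 12736)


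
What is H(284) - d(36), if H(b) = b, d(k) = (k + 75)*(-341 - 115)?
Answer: 50900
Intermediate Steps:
d(k) = -34200 - 456*k (d(k) = (75 + k)*(-456) = -34200 - 456*k)
H(284) - d(36) = 284 - (-34200 - 456*36) = 284 - (-34200 - 16416) = 284 - 1*(-50616) = 284 + 50616 = 50900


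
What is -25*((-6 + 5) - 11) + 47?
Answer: 347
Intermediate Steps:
-25*((-6 + 5) - 11) + 47 = -25*(-1 - 11) + 47 = -25*(-12) + 47 = 300 + 47 = 347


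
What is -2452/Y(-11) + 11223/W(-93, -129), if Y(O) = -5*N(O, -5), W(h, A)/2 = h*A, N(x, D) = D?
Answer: -151299/1550 ≈ -97.612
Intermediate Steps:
W(h, A) = 2*A*h (W(h, A) = 2*(h*A) = 2*(A*h) = 2*A*h)
Y(O) = 25 (Y(O) = -5*(-5) = 25)
-2452/Y(-11) + 11223/W(-93, -129) = -2452/25 + 11223/((2*(-129)*(-93))) = -2452*1/25 + 11223/23994 = -2452/25 + 11223*(1/23994) = -2452/25 + 29/62 = -151299/1550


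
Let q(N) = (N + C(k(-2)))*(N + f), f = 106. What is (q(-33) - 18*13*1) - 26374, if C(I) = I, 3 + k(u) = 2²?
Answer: -28944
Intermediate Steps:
k(u) = 1 (k(u) = -3 + 2² = -3 + 4 = 1)
q(N) = (1 + N)*(106 + N) (q(N) = (N + 1)*(N + 106) = (1 + N)*(106 + N))
(q(-33) - 18*13*1) - 26374 = ((106 + (-33)² + 107*(-33)) - 18*13*1) - 26374 = ((106 + 1089 - 3531) - 234*1) - 26374 = (-2336 - 234) - 26374 = -2570 - 26374 = -28944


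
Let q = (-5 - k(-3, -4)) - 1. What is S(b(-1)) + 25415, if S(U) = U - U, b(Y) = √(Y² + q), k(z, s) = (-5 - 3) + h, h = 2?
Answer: 25415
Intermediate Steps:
k(z, s) = -6 (k(z, s) = (-5 - 3) + 2 = -8 + 2 = -6)
q = 0 (q = (-5 - 1*(-6)) - 1 = (-5 + 6) - 1 = 1 - 1 = 0)
b(Y) = √(Y²) (b(Y) = √(Y² + 0) = √(Y²))
S(U) = 0
S(b(-1)) + 25415 = 0 + 25415 = 25415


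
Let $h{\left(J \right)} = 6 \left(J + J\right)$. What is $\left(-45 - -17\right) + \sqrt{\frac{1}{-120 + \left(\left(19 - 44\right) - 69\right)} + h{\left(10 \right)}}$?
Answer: $-28 + \frac{\sqrt{5495306}}{214} \approx -17.046$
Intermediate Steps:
$h{\left(J \right)} = 12 J$ ($h{\left(J \right)} = 6 \cdot 2 J = 12 J$)
$\left(-45 - -17\right) + \sqrt{\frac{1}{-120 + \left(\left(19 - 44\right) - 69\right)} + h{\left(10 \right)}} = \left(-45 - -17\right) + \sqrt{\frac{1}{-120 + \left(\left(19 - 44\right) - 69\right)} + 12 \cdot 10} = \left(-45 + 17\right) + \sqrt{\frac{1}{-120 - 94} + 120} = -28 + \sqrt{\frac{1}{-120 - 94} + 120} = -28 + \sqrt{\frac{1}{-214} + 120} = -28 + \sqrt{- \frac{1}{214} + 120} = -28 + \sqrt{\frac{25679}{214}} = -28 + \frac{\sqrt{5495306}}{214}$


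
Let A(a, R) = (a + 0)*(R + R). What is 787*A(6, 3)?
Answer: 28332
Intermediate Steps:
A(a, R) = 2*R*a (A(a, R) = a*(2*R) = 2*R*a)
787*A(6, 3) = 787*(2*3*6) = 787*36 = 28332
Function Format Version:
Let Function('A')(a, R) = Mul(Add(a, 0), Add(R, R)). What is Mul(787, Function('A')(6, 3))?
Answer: 28332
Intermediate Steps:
Function('A')(a, R) = Mul(2, R, a) (Function('A')(a, R) = Mul(a, Mul(2, R)) = Mul(2, R, a))
Mul(787, Function('A')(6, 3)) = Mul(787, Mul(2, 3, 6)) = Mul(787, 36) = 28332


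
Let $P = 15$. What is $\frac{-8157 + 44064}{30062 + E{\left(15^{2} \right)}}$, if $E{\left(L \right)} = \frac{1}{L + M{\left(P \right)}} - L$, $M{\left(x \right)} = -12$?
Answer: $\frac{7648191}{6355282} \approx 1.2034$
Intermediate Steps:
$E{\left(L \right)} = \frac{1}{-12 + L} - L$ ($E{\left(L \right)} = \frac{1}{L - 12} - L = \frac{1}{-12 + L} - L$)
$\frac{-8157 + 44064}{30062 + E{\left(15^{2} \right)}} = \frac{-8157 + 44064}{30062 + \frac{1 - \left(15^{2}\right)^{2} + 12 \cdot 15^{2}}{-12 + 15^{2}}} = \frac{35907}{30062 + \frac{1 - 225^{2} + 12 \cdot 225}{-12 + 225}} = \frac{35907}{30062 + \frac{1 - 50625 + 2700}{213}} = \frac{35907}{30062 + \frac{1}{213} \left(-47924\right)} = \frac{35907}{30062 - \frac{47924}{213}} = \frac{35907}{\frac{6355282}{213}} = 35907 \cdot \frac{213}{6355282} = \frac{7648191}{6355282}$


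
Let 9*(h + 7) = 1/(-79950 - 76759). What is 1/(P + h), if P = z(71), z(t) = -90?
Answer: -1410381/136806958 ≈ -0.010309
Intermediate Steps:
P = -90
h = -9872668/1410381 (h = -7 + 1/(9*(-79950 - 76759)) = -7 + (⅑)/(-156709) = -7 + (⅑)*(-1/156709) = -7 - 1/1410381 = -9872668/1410381 ≈ -7.0000)
1/(P + h) = 1/(-90 - 9872668/1410381) = 1/(-136806958/1410381) = -1410381/136806958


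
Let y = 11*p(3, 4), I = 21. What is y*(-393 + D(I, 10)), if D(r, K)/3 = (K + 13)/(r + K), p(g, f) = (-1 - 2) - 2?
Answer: 666270/31 ≈ 21493.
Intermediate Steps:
p(g, f) = -5 (p(g, f) = -3 - 2 = -5)
D(r, K) = 3*(13 + K)/(K + r) (D(r, K) = 3*((K + 13)/(r + K)) = 3*((13 + K)/(K + r)) = 3*(13 + K)/(K + r))
y = -55 (y = 11*(-5) = -55)
y*(-393 + D(I, 10)) = -55*(-393 + 3*(13 + 10)/(10 + 21)) = -55*(-393 + 3*23/31) = -55*(-393 + 3*(1/31)*23) = -55*(-393 + 69/31) = -55*(-12114/31) = 666270/31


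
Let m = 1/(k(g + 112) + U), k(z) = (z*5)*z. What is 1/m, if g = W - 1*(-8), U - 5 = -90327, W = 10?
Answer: -5822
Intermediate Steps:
U = -90322 (U = 5 - 90327 = -90322)
g = 18 (g = 10 - 1*(-8) = 10 + 8 = 18)
k(z) = 5*z² (k(z) = (5*z)*z = 5*z²)
m = -1/5822 (m = 1/(5*(18 + 112)² - 90322) = 1/(5*130² - 90322) = 1/(5*16900 - 90322) = 1/(84500 - 90322) = 1/(-5822) = -1/5822 ≈ -0.00017176)
1/m = 1/(-1/5822) = -5822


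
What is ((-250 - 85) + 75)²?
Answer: 67600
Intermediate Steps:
((-250 - 85) + 75)² = (-335 + 75)² = (-260)² = 67600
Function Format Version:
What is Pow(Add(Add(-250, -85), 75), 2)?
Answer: 67600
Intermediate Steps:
Pow(Add(Add(-250, -85), 75), 2) = Pow(Add(-335, 75), 2) = Pow(-260, 2) = 67600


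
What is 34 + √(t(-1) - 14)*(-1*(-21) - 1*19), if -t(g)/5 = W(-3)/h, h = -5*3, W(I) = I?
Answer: 34 + 2*I*√15 ≈ 34.0 + 7.746*I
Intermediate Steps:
h = -15
t(g) = -1 (t(g) = -(-15)/(-15) = -(-15)*(-1)/15 = -5*⅕ = -1)
34 + √(t(-1) - 14)*(-1*(-21) - 1*19) = 34 + √(-1 - 14)*(-1*(-21) - 1*19) = 34 + √(-15)*(21 - 19) = 34 + (I*√15)*2 = 34 + 2*I*√15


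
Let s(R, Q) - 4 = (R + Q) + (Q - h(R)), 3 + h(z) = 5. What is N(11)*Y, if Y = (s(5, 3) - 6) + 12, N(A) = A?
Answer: 209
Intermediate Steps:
h(z) = 2 (h(z) = -3 + 5 = 2)
s(R, Q) = 2 + R + 2*Q (s(R, Q) = 4 + ((R + Q) + (Q - 1*2)) = 4 + ((Q + R) + (Q - 2)) = 4 + ((Q + R) + (-2 + Q)) = 4 + (-2 + R + 2*Q) = 2 + R + 2*Q)
Y = 19 (Y = ((2 + 5 + 2*3) - 6) + 12 = ((2 + 5 + 6) - 6) + 12 = (13 - 6) + 12 = 7 + 12 = 19)
N(11)*Y = 11*19 = 209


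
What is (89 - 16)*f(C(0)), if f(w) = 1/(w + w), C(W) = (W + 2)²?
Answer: 73/8 ≈ 9.1250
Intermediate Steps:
C(W) = (2 + W)²
f(w) = 1/(2*w)
(89 - 16)*f(C(0)) = (89 - 16)*(1/(2*((2 + 0)²))) = 73*(1/(2*(2²))) = 73*((½)/4) = 73*((½)*(¼)) = 73*(⅛) = 73/8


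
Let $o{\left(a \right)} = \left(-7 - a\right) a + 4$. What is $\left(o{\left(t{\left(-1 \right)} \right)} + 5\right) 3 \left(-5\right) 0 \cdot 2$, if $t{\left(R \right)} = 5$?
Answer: $0$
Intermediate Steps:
$o{\left(a \right)} = 4 + a \left(-7 - a\right)$ ($o{\left(a \right)} = a \left(-7 - a\right) + 4 = 4 + a \left(-7 - a\right)$)
$\left(o{\left(t{\left(-1 \right)} \right)} + 5\right) 3 \left(-5\right) 0 \cdot 2 = \left(\left(4 - 5^{2} - 35\right) + 5\right) 3 \left(-5\right) 0 \cdot 2 = \left(\left(4 - 25 - 35\right) + 5\right) \left(-15\right) 0 \cdot 2 = \left(\left(4 - 25 - 35\right) + 5\right) 0 \cdot 2 = \left(-56 + 5\right) 0 = \left(-51\right) 0 = 0$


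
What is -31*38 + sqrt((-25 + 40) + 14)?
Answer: -1178 + sqrt(29) ≈ -1172.6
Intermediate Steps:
-31*38 + sqrt((-25 + 40) + 14) = -1178 + sqrt(15 + 14) = -1178 + sqrt(29)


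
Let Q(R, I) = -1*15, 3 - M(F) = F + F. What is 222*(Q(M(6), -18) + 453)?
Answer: 97236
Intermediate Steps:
M(F) = 3 - 2*F (M(F) = 3 - (F + F) = 3 - 2*F)
Q(R, I) = -15
222*(Q(M(6), -18) + 453) = 222*(-15 + 453) = 222*438 = 97236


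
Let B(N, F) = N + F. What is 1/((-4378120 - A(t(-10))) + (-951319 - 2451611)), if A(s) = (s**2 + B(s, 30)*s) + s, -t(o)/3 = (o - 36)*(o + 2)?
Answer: -1/10184458 ≈ -9.8189e-8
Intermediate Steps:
B(N, F) = F + N
t(o) = -3*(-36 + o)*(2 + o) (t(o) = -3*(o - 36)*(o + 2) = -3*(-36 + o)*(2 + o))
A(s) = s + s**2 + s*(30 + s) (A(s) = (s**2 + (30 + s)*s) + s = (s**2 + s*(30 + s)) + s = s + s**2 + s*(30 + s))
1/((-4378120 - A(t(-10))) + (-951319 - 2451611)) = 1/((-4378120 - (216 - 3*(-10)**2 + 102*(-10))*(31 + 2*(216 - 3*(-10)**2 + 102*(-10)))) + (-951319 - 2451611)) = 1/((-4378120 - (216 - 3*100 - 1020)*(31 + 2*(216 - 3*100 - 1020))) - 3402930) = 1/((-4378120 - (216 - 300 - 1020)*(31 + 2*(216 - 300 - 1020))) - 3402930) = 1/((-4378120 - (-1104)*(31 + 2*(-1104))) - 3402930) = 1/((-4378120 - (-1104)*(31 - 2208)) - 3402930) = 1/((-4378120 - (-1104)*(-2177)) - 3402930) = 1/((-4378120 - 1*2403408) - 3402930) = 1/((-4378120 - 2403408) - 3402930) = 1/(-6781528 - 3402930) = 1/(-10184458) = -1/10184458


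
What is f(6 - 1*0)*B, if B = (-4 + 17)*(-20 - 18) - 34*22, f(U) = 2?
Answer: -2484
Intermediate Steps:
B = -1242 (B = 13*(-38) - 748 = -494 - 748 = -1242)
f(6 - 1*0)*B = 2*(-1242) = -2484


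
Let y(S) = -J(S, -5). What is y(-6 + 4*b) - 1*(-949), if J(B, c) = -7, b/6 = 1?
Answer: 956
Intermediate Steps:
b = 6 (b = 6*1 = 6)
y(S) = 7 (y(S) = -1*(-7) = 7)
y(-6 + 4*b) - 1*(-949) = 7 - 1*(-949) = 7 + 949 = 956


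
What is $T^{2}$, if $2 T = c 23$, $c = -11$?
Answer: $\frac{64009}{4} \approx 16002.0$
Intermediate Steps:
$T = - \frac{253}{2}$ ($T = \frac{\left(-11\right) 23}{2} = \frac{1}{2} \left(-253\right) = - \frac{253}{2} \approx -126.5$)
$T^{2} = \left(- \frac{253}{2}\right)^{2} = \frac{64009}{4}$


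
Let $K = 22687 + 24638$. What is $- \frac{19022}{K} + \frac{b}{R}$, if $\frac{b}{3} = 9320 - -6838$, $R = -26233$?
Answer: $- \frac{2793036176}{1241476725} \approx -2.2498$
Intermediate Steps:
$b = 48474$ ($b = 3 \left(9320 - -6838\right) = 3 \left(9320 + 6838\right) = 3 \cdot 16158 = 48474$)
$K = 47325$
$- \frac{19022}{K} + \frac{b}{R} = - \frac{19022}{47325} + \frac{48474}{-26233} = \left(-19022\right) \frac{1}{47325} + 48474 \left(- \frac{1}{26233}\right) = - \frac{19022}{47325} - \frac{48474}{26233} = - \frac{2793036176}{1241476725}$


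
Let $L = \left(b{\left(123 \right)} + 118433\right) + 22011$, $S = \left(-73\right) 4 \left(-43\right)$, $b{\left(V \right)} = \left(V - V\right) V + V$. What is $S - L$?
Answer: $-128011$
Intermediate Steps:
$b{\left(V \right)} = V$ ($b{\left(V \right)} = 0 V + V = 0 + V = V$)
$S = 12556$ ($S = \left(-292\right) \left(-43\right) = 12556$)
$L = 140567$ ($L = \left(123 + 118433\right) + 22011 = 118556 + 22011 = 140567$)
$S - L = 12556 - 140567 = -128011$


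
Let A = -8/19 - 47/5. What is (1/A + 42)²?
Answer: 1528106281/870489 ≈ 1755.5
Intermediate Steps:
A = -933/95 (A = -8*1/19 - 47*⅕ = -8/19 - 47/5 = -933/95 ≈ -9.8210)
(1/A + 42)² = (1/(-933/95) + 42)² = (-95/933 + 42)² = (39091/933)² = 1528106281/870489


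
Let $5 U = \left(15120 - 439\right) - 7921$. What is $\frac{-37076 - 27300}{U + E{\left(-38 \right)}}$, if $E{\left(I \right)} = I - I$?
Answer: $- \frac{619}{13} \approx -47.615$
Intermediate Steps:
$U = 1352$ ($U = \frac{\left(15120 - 439\right) - 7921}{5} = \frac{14681 - 7921}{5} = \frac{1}{5} \cdot 6760 = 1352$)
$E{\left(I \right)} = 0$
$\frac{-37076 - 27300}{U + E{\left(-38 \right)}} = \frac{-37076 - 27300}{1352 + 0} = \frac{-37076 - 27300}{1352} = \left(-64376\right) \frac{1}{1352} = - \frac{619}{13}$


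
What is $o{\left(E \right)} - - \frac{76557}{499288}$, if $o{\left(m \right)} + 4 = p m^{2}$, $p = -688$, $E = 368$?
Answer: $- \frac{46519519661651}{499288} \approx -9.3172 \cdot 10^{7}$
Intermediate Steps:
$o{\left(m \right)} = -4 - 688 m^{2}$
$o{\left(E \right)} - - \frac{76557}{499288} = \left(-4 - 688 \cdot 368^{2}\right) - - \frac{76557}{499288} = \left(-4 - 93171712\right) - \left(-76557\right) \frac{1}{499288} = \left(-4 - 93171712\right) - - \frac{76557}{499288} = -93171716 + \frac{76557}{499288} = - \frac{46519519661651}{499288}$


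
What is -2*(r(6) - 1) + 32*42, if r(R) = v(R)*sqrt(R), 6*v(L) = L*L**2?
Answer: 1346 - 72*sqrt(6) ≈ 1169.6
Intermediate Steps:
v(L) = L**3/6 (v(L) = (L*L**2)/6 = L**3/6)
r(R) = R**(7/2)/6 (r(R) = (R**3/6)*sqrt(R) = R**(7/2)/6)
-2*(r(6) - 1) + 32*42 = -2*(6**(7/2)/6 - 1) + 32*42 = -2*((216*sqrt(6))/6 - 1) + 1344 = -2*(36*sqrt(6) - 1) + 1344 = -2*(-1 + 36*sqrt(6)) + 1344 = (2 - 72*sqrt(6)) + 1344 = 1346 - 72*sqrt(6)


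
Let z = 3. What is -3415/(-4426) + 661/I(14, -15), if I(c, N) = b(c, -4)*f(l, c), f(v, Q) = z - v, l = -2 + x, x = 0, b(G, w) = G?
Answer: 791159/77455 ≈ 10.214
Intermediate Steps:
l = -2 (l = -2 + 0 = -2)
f(v, Q) = 3 - v
I(c, N) = 5*c (I(c, N) = c*(3 - 1*(-2)) = c*(3 + 2) = c*5 = 5*c)
-3415/(-4426) + 661/I(14, -15) = -3415/(-4426) + 661/((5*14)) = -3415*(-1/4426) + 661/70 = 3415/4426 + 661*(1/70) = 3415/4426 + 661/70 = 791159/77455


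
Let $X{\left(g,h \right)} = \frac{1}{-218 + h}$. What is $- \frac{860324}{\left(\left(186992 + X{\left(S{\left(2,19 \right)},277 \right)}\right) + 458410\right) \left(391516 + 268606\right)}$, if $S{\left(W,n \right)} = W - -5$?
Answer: $- \frac{25379558}{12568300071859} \approx -2.0193 \cdot 10^{-6}$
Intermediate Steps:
$S{\left(W,n \right)} = 5 + W$ ($S{\left(W,n \right)} = W + 5 = 5 + W$)
$- \frac{860324}{\left(\left(186992 + X{\left(S{\left(2,19 \right)},277 \right)}\right) + 458410\right) \left(391516 + 268606\right)} = - \frac{860324}{\left(\left(186992 + \frac{1}{-218 + 277}\right) + 458410\right) \left(391516 + 268606\right)} = - \frac{860324}{\left(\left(186992 + \frac{1}{59}\right) + 458410\right) 660122} = - \frac{860324}{\left(\frac{11032529}{59} + 458410\right) 660122} = - \frac{860324}{\frac{38078719}{59} \cdot 660122} = - \frac{860324}{\frac{25136600143718}{59}} = \left(-860324\right) \frac{59}{25136600143718} = - \frac{25379558}{12568300071859}$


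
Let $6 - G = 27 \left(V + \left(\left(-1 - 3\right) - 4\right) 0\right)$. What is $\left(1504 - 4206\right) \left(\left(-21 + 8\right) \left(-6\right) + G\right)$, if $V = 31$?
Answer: $2034606$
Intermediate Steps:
$G = -831$ ($G = 6 - 27 \left(31 + \left(\left(-1 - 3\right) - 4\right) 0\right) = 6 - 27 \left(31 + \left(-4 - 4\right) 0\right) = 6 - 27 \left(31 - 0\right) = 6 - 27 \left(31 + 0\right) = 6 - 27 \cdot 31 = 6 - 837 = -831$)
$\left(1504 - 4206\right) \left(\left(-21 + 8\right) \left(-6\right) + G\right) = \left(1504 - 4206\right) \left(\left(-21 + 8\right) \left(-6\right) - 831\right) = - 2702 \left(\left(-13\right) \left(-6\right) - 831\right) = - 2702 \left(78 - 831\right) = \left(-2702\right) \left(-753\right) = 2034606$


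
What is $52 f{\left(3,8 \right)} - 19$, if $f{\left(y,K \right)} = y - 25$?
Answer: $-1163$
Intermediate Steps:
$f{\left(y,K \right)} = -25 + y$ ($f{\left(y,K \right)} = y - 25 = -25 + y$)
$52 f{\left(3,8 \right)} - 19 = 52 \left(-25 + 3\right) - 19 = 52 \left(-22\right) - 19 = -1144 - 19 = -1163$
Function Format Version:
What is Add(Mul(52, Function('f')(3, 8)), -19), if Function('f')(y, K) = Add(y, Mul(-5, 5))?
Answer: -1163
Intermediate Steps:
Function('f')(y, K) = Add(-25, y) (Function('f')(y, K) = Add(y, -25) = Add(-25, y))
Add(Mul(52, Function('f')(3, 8)), -19) = Add(Mul(52, Add(-25, 3)), -19) = Add(Mul(52, -22), -19) = Add(-1144, -19) = -1163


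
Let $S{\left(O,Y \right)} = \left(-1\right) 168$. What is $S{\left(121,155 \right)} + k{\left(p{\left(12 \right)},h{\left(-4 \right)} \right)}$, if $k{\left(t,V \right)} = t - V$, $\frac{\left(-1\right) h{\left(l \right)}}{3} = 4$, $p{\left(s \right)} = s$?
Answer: $-144$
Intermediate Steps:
$h{\left(l \right)} = -12$ ($h{\left(l \right)} = \left(-3\right) 4 = -12$)
$S{\left(O,Y \right)} = -168$
$S{\left(121,155 \right)} + k{\left(p{\left(12 \right)},h{\left(-4 \right)} \right)} = -168 + \left(12 - -12\right) = -168 + \left(12 + 12\right) = -168 + 24 = -144$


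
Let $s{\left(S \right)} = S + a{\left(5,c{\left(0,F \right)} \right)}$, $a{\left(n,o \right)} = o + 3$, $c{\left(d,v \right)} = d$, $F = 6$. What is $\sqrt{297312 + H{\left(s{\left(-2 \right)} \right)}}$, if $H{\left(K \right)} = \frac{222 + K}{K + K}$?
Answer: $\frac{\sqrt{1189694}}{2} \approx 545.37$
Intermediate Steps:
$a{\left(n,o \right)} = 3 + o$
$s{\left(S \right)} = 3 + S$ ($s{\left(S \right)} = S + \left(3 + 0\right) = S + 3 = 3 + S$)
$H{\left(K \right)} = \frac{222 + K}{2 K}$
$\sqrt{297312 + H{\left(s{\left(-2 \right)} \right)}} = \sqrt{297312 + \frac{222 + \left(3 - 2\right)}{2 \left(3 - 2\right)}} = \sqrt{297312 + \frac{222 + 1}{2 \cdot 1}} = \sqrt{297312 + \frac{1}{2} \cdot 1 \cdot 223} = \sqrt{297312 + \frac{223}{2}} = \sqrt{\frac{594847}{2}} = \frac{\sqrt{1189694}}{2}$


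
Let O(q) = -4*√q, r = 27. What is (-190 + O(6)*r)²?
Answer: 106084 + 41040*√6 ≈ 2.0661e+5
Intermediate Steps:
(-190 + O(6)*r)² = (-190 - 4*√6*27)² = (-190 - 108*√6)²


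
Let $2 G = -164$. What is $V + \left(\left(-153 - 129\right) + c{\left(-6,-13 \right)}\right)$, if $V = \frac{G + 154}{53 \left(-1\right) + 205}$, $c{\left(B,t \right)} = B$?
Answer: $- \frac{5463}{19} \approx -287.53$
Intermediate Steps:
$G = -82$ ($G = \frac{1}{2} \left(-164\right) = -82$)
$V = \frac{9}{19}$ ($V = \frac{-82 + 154}{53 \left(-1\right) + 205} = \frac{72}{-53 + 205} = \frac{72}{152} = 72 \cdot \frac{1}{152} = \frac{9}{19} \approx 0.47368$)
$V + \left(\left(-153 - 129\right) + c{\left(-6,-13 \right)}\right) = \frac{9}{19} - 288 = - \frac{5463}{19}$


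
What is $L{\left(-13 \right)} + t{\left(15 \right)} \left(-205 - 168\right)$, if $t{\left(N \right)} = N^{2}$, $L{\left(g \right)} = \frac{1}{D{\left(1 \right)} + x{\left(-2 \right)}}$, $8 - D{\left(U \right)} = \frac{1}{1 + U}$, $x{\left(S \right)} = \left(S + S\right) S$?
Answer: $- \frac{2601673}{31} \approx -83925.0$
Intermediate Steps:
$x{\left(S \right)} = 2 S^{2}$ ($x{\left(S \right)} = 2 S S = 2 S^{2}$)
$D{\left(U \right)} = 8 - \frac{1}{1 + U}$
$L{\left(g \right)} = \frac{2}{31}$ ($L{\left(g \right)} = \frac{1}{\frac{7 + 8 \cdot 1}{1 + 1} + 2 \left(-2\right)^{2}} = \frac{1}{\frac{7 + 8}{2} + 2 \cdot 4} = \frac{1}{\frac{1}{2} \cdot 15 + 8} = \frac{1}{\frac{15}{2} + 8} = \frac{1}{\frac{31}{2}} = \frac{2}{31}$)
$L{\left(-13 \right)} + t{\left(15 \right)} \left(-205 - 168\right) = \frac{2}{31} + 15^{2} \left(-205 - 168\right) = \frac{2}{31} + 225 \left(-373\right) = \frac{2}{31} - 83925 = - \frac{2601673}{31}$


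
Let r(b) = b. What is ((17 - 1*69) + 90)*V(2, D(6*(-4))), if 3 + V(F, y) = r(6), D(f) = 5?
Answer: 114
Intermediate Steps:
V(F, y) = 3 (V(F, y) = -3 + 6 = 3)
((17 - 1*69) + 90)*V(2, D(6*(-4))) = ((17 - 1*69) + 90)*3 = ((17 - 69) + 90)*3 = (-52 + 90)*3 = 38*3 = 114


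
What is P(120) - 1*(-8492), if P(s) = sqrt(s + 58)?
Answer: 8492 + sqrt(178) ≈ 8505.3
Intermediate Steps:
P(s) = sqrt(58 + s)
P(120) - 1*(-8492) = sqrt(58 + 120) - 1*(-8492) = sqrt(178) + 8492 = 8492 + sqrt(178)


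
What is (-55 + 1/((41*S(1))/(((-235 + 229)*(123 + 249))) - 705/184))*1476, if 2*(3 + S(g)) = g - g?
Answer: -2635635636/32311 ≈ -81571.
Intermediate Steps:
S(g) = -3 (S(g) = -3 + (g - g)/2 = -3 + (1/2)*0 = -3 + 0 = -3)
(-55 + 1/((41*S(1))/(((-235 + 229)*(123 + 249))) - 705/184))*1476 = (-55 + 1/((41*(-3))/(((-235 + 229)*(123 + 249))) - 705/184))*1476 = (-55 + 1/(-123/((-6*372)) - 705*1/184))*1476 = (-55 + 1/(-123/(-2232) - 705/184))*1476 = (-55 + 1/(-123*(-1/2232) - 705/184))*1476 = (-55 + 1/(41/744 - 705/184))*1476 = (-55 + 1/(-32311/8556))*1476 = (-55 - 8556/32311)*1476 = -1785661/32311*1476 = -2635635636/32311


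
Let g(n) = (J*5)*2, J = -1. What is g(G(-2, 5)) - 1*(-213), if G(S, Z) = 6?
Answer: 203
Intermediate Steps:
g(n) = -10 (g(n) = -1*5*2 = -5*2 = -10)
g(G(-2, 5)) - 1*(-213) = -10 - 1*(-213) = -10 + 213 = 203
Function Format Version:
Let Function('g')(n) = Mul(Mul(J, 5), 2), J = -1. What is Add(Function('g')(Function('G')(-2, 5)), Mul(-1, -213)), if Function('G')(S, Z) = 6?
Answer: 203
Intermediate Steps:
Function('g')(n) = -10 (Function('g')(n) = Mul(Mul(-1, 5), 2) = Mul(-5, 2) = -10)
Add(Function('g')(Function('G')(-2, 5)), Mul(-1, -213)) = Add(-10, Mul(-1, -213)) = Add(-10, 213) = 203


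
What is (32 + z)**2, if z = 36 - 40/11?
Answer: 501264/121 ≈ 4142.7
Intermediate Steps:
z = 356/11 (z = 36 - 40*1/11 = 36 - 40/11 = 356/11 ≈ 32.364)
(32 + z)**2 = (32 + 356/11)**2 = (708/11)**2 = 501264/121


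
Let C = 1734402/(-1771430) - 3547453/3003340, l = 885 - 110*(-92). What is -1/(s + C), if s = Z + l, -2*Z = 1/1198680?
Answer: -63772252187594160/701675870243466188123 ≈ -9.0886e-5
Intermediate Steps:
l = 11005 (l = 885 + 10120 = 11005)
Z = -1/2397360 (Z = -1/2/1198680 = -1/2*1/1198680 = -1/2397360 ≈ -4.1713e-7)
s = 26382946799/2397360 (s = -1/2397360 + 11005 = 26382946799/2397360 ≈ 11005.)
C = -1149306357047/532020657620 (C = 1734402*(-1/1771430) - 3547453*1/3003340 = -867201/885715 - 3547453/3003340 = -1149306357047/532020657620 ≈ -2.1603)
-1/(s + C) = -1/(26382946799/2397360 - 1149306357047/532020657620) = -1/701675870243466188123/63772252187594160 = -1*63772252187594160/701675870243466188123 = -63772252187594160/701675870243466188123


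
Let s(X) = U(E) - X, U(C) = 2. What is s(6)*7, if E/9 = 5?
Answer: -28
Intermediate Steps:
E = 45 (E = 9*5 = 45)
s(X) = 2 - X
s(6)*7 = (2 - 1*6)*7 = (2 - 6)*7 = -4*7 = -28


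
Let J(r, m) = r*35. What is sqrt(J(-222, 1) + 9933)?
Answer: sqrt(2163) ≈ 46.508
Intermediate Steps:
J(r, m) = 35*r
sqrt(J(-222, 1) + 9933) = sqrt(35*(-222) + 9933) = sqrt(-7770 + 9933) = sqrt(2163)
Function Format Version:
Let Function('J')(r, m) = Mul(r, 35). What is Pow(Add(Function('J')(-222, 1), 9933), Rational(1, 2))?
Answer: Pow(2163, Rational(1, 2)) ≈ 46.508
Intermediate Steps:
Function('J')(r, m) = Mul(35, r)
Pow(Add(Function('J')(-222, 1), 9933), Rational(1, 2)) = Pow(Add(Mul(35, -222), 9933), Rational(1, 2)) = Pow(Add(-7770, 9933), Rational(1, 2)) = Pow(2163, Rational(1, 2))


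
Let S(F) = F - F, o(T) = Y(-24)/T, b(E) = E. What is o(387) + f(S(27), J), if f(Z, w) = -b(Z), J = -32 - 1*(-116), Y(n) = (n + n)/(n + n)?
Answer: 1/387 ≈ 0.0025840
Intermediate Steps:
Y(n) = 1 (Y(n) = (2*n)/((2*n)) = (2*n)*(1/(2*n)) = 1)
o(T) = 1/T
S(F) = 0
J = 84 (J = -32 + 116 = 84)
f(Z, w) = -Z
o(387) + f(S(27), J) = 1/387 - 1*0 = 1/387 + 0 = 1/387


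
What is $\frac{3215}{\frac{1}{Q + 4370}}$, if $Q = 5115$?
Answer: $30494275$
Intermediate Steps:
$\frac{3215}{\frac{1}{Q + 4370}} = \frac{3215}{\frac{1}{5115 + 4370}} = \frac{3215}{\frac{1}{9485}} = 3215 \frac{1}{\frac{1}{9485}} = 3215 \cdot 9485 = 30494275$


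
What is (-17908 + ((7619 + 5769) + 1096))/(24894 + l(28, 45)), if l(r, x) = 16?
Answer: -1712/12455 ≈ -0.13745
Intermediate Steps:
(-17908 + ((7619 + 5769) + 1096))/(24894 + l(28, 45)) = (-17908 + ((7619 + 5769) + 1096))/(24894 + 16) = (-17908 + (13388 + 1096))/24910 = (-17908 + 14484)*(1/24910) = -3424*1/24910 = -1712/12455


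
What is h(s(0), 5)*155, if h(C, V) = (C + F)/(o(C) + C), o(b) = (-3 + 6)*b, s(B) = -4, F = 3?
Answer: 155/16 ≈ 9.6875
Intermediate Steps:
o(b) = 3*b
h(C, V) = (3 + C)/(4*C) (h(C, V) = (C + 3)/(3*C + C) = (3 + C)/((4*C)) = (3 + C)*(1/(4*C)) = (3 + C)/(4*C))
h(s(0), 5)*155 = ((¼)*(3 - 4)/(-4))*155 = ((¼)*(-¼)*(-1))*155 = (1/16)*155 = 155/16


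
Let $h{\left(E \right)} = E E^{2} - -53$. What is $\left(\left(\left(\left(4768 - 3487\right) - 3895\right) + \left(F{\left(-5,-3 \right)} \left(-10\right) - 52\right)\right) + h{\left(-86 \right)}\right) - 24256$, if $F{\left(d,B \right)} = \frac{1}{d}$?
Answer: $-662923$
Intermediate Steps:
$h{\left(E \right)} = 53 + E^{3}$ ($h{\left(E \right)} = E^{3} + 53 = 53 + E^{3}$)
$\left(\left(\left(\left(4768 - 3487\right) - 3895\right) + \left(F{\left(-5,-3 \right)} \left(-10\right) - 52\right)\right) + h{\left(-86 \right)}\right) - 24256 = \left(\left(\left(\left(4768 - 3487\right) - 3895\right) - \left(52 - \frac{1}{-5} \left(-10\right)\right)\right) + \left(53 + \left(-86\right)^{3}\right)\right) - 24256 = \left(\left(\left(1281 - 3895\right) - 50\right) + \left(53 - 636056\right)\right) - 24256 = \left(\left(-2614 + \left(2 - 52\right)\right) - 636003\right) - 24256 = \left(\left(-2614 - 50\right) - 636003\right) - 24256 = \left(-2664 - 636003\right) - 24256 = -638667 - 24256 = -662923$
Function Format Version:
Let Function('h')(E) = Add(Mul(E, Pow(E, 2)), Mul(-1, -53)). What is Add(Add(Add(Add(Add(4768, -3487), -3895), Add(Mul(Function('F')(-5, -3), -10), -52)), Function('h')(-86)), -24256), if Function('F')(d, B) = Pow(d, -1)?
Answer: -662923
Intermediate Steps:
Function('h')(E) = Add(53, Pow(E, 3)) (Function('h')(E) = Add(Pow(E, 3), 53) = Add(53, Pow(E, 3)))
Add(Add(Add(Add(Add(4768, -3487), -3895), Add(Mul(Function('F')(-5, -3), -10), -52)), Function('h')(-86)), -24256) = Add(Add(Add(Add(Add(4768, -3487), -3895), Add(Mul(Pow(-5, -1), -10), -52)), Add(53, Pow(-86, 3))), -24256) = Add(Add(Add(Add(1281, -3895), Add(Mul(Rational(-1, 5), -10), -52)), Add(53, -636056)), -24256) = Add(Add(Add(-2614, Add(2, -52)), -636003), -24256) = Add(Add(Add(-2614, -50), -636003), -24256) = Add(Add(-2664, -636003), -24256) = Add(-638667, -24256) = -662923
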